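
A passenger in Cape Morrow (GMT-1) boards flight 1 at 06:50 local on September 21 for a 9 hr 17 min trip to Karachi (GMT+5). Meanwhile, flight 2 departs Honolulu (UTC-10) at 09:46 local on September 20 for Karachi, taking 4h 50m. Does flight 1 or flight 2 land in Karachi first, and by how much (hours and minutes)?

Flight 1 in UTC: 06:50 + 1:00 = 07:50 on Sep 21.
+9 hours and 17 minutes → arrive 17:07 UTC on Sep 21.
Flight 2 in UTC: 09:46 + 10:00 = 19:46 on Sep 20.
+4 hours 50 minutes → arrive 00:36 UTC on Sep 21.
Flight 2 lands earlier by 16 hours 31 minutes.

the second, by 16 hours 31 minutes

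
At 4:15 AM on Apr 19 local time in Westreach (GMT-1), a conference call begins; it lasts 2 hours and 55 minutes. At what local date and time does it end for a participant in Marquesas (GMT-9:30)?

Convert start to UTC: 4:15 AM + 1:00 = 5:15 AM UTC on Apr 19.
Add 2 hours 55 minutes duration → 8:10 AM UTC.
Marquesas is UTC−9:30, so local end time = 8:10 AM − 9:30 = 10:40 PM on Apr 18.

10:40 PM on Apr 18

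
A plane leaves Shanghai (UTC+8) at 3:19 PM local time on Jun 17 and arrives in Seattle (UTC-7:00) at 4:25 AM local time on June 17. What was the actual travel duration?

Departure in UTC: 3:19 PM − 8:00 = 7:19 AM on Jun 17.
Arrival in UTC: 4:25 AM + 7:00 = 11:25 AM on Jun 17.
Elapsed = 11:25 AM − 7:19 AM = 4 hours 6 minutes.

4 hours 6 minutes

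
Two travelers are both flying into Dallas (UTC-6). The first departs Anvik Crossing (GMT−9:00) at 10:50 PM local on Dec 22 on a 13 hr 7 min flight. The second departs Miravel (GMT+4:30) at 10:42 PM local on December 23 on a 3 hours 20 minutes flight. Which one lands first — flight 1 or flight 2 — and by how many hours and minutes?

the first, by 35 minutes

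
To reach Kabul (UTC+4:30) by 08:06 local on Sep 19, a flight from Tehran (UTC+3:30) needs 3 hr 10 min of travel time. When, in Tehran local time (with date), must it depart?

03:56 on September 19

Target arrival in UTC: 08:06 − 4:30 = 03:36 on Sep 19.
Subtract 3 hours and 10 minutes → departure 00:26 UTC on Sep 19.
Tehran is UTC+3:30: 00:26 + 3:30 = 03:56 on Sep 19.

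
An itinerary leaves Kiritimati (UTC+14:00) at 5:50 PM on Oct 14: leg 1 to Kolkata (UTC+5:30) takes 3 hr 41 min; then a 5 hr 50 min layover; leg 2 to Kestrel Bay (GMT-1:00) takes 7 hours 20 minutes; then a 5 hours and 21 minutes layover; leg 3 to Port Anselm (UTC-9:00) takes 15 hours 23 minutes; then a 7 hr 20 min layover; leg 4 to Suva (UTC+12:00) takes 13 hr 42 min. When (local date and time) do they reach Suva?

2:27 AM on Oct 17

Convert departure to UTC: 5:50 PM − 14:00 = 3:50 AM UTC on Oct 14.
Add 3 hours and 41 minutes leg 1 → 7:31 AM UTC.
Add 5 hours and 50 minutes layover in Kolkata → 1:21 PM UTC.
Add 7 hours and 20 minutes leg 2 → 8:41 PM UTC.
Add 5 hours and 21 minutes layover in Kestrel Bay → 2:02 AM UTC (Oct 15).
Add 15 hours and 23 minutes leg 3 → 5:25 PM UTC.
Add 7 hours and 20 minutes layover in Port Anselm → 12:45 AM UTC (Oct 16).
Add 13 hours 42 minutes leg 4 → 2:27 PM UTC.
Suva is UTC+12:00, so local arrival = 2:27 PM + 12:00 = 2:27 AM on Oct 17.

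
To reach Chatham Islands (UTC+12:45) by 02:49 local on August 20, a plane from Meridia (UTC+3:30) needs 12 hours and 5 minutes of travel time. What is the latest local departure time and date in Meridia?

Target arrival in UTC: 02:49 − 12:45 = 14:04 on Aug 19.
Subtract 12 hours and 5 minutes → departure 01:59 UTC on Aug 19.
Meridia is UTC+3:30: 01:59 + 3:30 = 05:29 on Aug 19.

05:29 on Aug 19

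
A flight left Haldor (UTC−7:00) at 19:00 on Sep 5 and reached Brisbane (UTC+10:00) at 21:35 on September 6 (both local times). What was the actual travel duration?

9 hours 35 minutes

Departure in UTC: 19:00 + 7:00 = 02:00 on Sep 6.
Arrival in UTC: 21:35 − 10:00 = 11:35 on Sep 6.
Elapsed = 11:35 − 02:00 = 9 hours 35 minutes.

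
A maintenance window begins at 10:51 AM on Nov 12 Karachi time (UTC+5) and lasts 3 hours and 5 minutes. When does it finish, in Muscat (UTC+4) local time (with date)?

12:56 PM on November 12

Convert start to UTC: 10:51 AM − 5:00 = 5:51 AM UTC on Nov 12.
Add 3 hours 5 minutes duration → 8:56 AM UTC.
Muscat is UTC+4:00, so local end time = 8:56 AM + 4:00 = 12:56 PM on Nov 12.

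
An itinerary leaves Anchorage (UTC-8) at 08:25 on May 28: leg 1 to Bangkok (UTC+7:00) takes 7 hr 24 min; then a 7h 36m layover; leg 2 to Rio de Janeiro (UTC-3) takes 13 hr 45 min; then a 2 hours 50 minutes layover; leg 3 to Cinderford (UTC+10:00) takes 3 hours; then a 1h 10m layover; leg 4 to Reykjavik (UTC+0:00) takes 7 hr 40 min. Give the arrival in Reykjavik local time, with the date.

Convert departure to UTC: 08:25 + 8:00 = 16:25 UTC on May 28.
Add 7 hours 24 minutes leg 1 → 23:49 UTC.
Add 7 hours 36 minutes layover in Bangkok → 07:25 UTC (May 29).
Add 13 hours 45 minutes leg 2 → 21:10 UTC.
Add 2 hours 50 minutes layover in Rio de Janeiro → 00:00 UTC (May 30).
Add 3 hours leg 3 → 03:00 UTC.
Add 1 hour 10 minutes layover in Cinderford → 04:10 UTC.
Add 7 hours and 40 minutes leg 4 → 11:50 UTC.
Reykjavik is UTC+0, so local arrival is the same: 11:50 on May 30.

11:50 on May 30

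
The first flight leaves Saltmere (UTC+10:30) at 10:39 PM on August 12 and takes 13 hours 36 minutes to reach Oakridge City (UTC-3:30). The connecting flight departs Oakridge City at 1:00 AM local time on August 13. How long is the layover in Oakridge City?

Convert departure to UTC: 10:39 PM − 10:30 = 12:09 PM UTC on Aug 12.
Add 13 hours 36 minutes flight time → 1:45 AM UTC (Aug 13).
Oakridge City is UTC−3:30, so local arrival = 1:45 AM − 3:30 = 10:15 PM on Aug 12.
Layover = 1:00 AM − 10:15 PM (+1 day) = 2 hours 45 minutes.

2 hours 45 minutes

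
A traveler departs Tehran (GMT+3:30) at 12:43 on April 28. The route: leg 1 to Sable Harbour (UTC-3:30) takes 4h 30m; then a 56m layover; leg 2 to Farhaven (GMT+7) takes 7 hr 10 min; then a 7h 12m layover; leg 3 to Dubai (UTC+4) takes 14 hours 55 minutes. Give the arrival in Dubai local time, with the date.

23:56 on April 29

Convert departure to UTC: 12:43 − 3:30 = 09:13 UTC on Apr 28.
Add 4 hours 30 minutes leg 1 → 13:43 UTC.
Add 56 minutes layover in Sable Harbour → 14:39 UTC.
Add 7 hours and 10 minutes leg 2 → 21:49 UTC.
Add 7 hours and 12 minutes layover in Farhaven → 05:01 UTC (Apr 29).
Add 14 hours and 55 minutes leg 3 → 19:56 UTC.
Dubai is UTC+4:00, so local arrival = 19:56 + 4:00 = 23:56 on Apr 29.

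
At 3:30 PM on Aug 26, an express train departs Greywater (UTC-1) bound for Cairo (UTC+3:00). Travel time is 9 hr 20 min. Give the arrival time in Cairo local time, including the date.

Convert departure to UTC: 3:30 PM + 1:00 = 4:30 PM UTC on Aug 26.
Add 9 hours 20 minutes travel time → 1:50 AM UTC (Aug 27).
Cairo is UTC+3:00, so local arrival = 1:50 AM + 3:00 = 4:50 AM on Aug 27.

4:50 AM on August 27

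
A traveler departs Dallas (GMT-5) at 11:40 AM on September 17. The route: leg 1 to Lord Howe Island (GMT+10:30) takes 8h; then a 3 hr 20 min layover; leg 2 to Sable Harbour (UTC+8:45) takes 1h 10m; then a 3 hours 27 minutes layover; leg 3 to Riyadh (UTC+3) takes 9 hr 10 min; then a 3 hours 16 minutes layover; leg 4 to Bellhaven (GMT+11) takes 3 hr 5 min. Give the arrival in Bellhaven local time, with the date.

Convert departure to UTC: 11:40 AM + 5:00 = 4:40 PM UTC on Sep 17.
Add 8 hours leg 1 → 12:40 AM UTC (Sep 18).
Add 3 hours and 20 minutes layover in Lord Howe Island → 4:00 AM UTC.
Add 1 hour 10 minutes leg 2 → 5:10 AM UTC.
Add 3 hours and 27 minutes layover in Sable Harbour → 8:37 AM UTC.
Add 9 hours 10 minutes leg 3 → 5:47 PM UTC.
Add 3 hours and 16 minutes layover in Riyadh → 9:03 PM UTC.
Add 3 hours and 5 minutes leg 4 → 12:08 AM UTC (Sep 19).
Bellhaven is UTC+11:00, so local arrival = 12:08 AM + 11:00 = 11:08 AM on Sep 19.

11:08 AM on September 19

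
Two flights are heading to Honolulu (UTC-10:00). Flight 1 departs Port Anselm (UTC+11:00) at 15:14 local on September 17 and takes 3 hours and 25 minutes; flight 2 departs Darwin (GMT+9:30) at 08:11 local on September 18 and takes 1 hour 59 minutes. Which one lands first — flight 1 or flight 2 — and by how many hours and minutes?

Flight 1 in UTC: 15:14 − 11:00 = 04:14 on Sep 17.
+3 hours and 25 minutes → arrive 07:39 UTC on Sep 17.
Flight 2 in UTC: 08:11 − 9:30 = 22:41 on Sep 17.
+1 hour 59 minutes → arrive 00:40 UTC on Sep 18.
Flight 1 lands earlier by 17 hours 1 minute.

the first, by 17 hours 1 minute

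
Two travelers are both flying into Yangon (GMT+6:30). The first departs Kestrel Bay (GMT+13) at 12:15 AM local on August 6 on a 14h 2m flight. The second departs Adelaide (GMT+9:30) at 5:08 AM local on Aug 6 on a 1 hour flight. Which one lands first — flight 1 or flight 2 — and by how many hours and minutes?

the second, by 4 hours 39 minutes

Flight 1 in UTC: 12:15 AM − 13:00 = 11:15 AM on Aug 5.
+14 hours 2 minutes → arrive 1:17 AM UTC on Aug 6.
Flight 2 in UTC: 5:08 AM − 9:30 = 7:38 PM on Aug 5.
+1 hour → arrive 8:38 PM UTC on Aug 5.
Flight 2 lands earlier by 4 hours 39 minutes.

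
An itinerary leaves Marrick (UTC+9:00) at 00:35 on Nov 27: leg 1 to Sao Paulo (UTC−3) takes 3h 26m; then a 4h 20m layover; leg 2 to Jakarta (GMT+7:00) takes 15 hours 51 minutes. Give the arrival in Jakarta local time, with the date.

Convert departure to UTC: 00:35 − 9:00 = 15:35 UTC on Nov 26.
Add 3 hours and 26 minutes leg 1 → 19:01 UTC.
Add 4 hours and 20 minutes layover in Sao Paulo → 23:21 UTC.
Add 15 hours 51 minutes leg 2 → 15:12 UTC (Nov 27).
Jakarta is UTC+7:00, so local arrival = 15:12 + 7:00 = 22:12 on Nov 27.

22:12 on November 27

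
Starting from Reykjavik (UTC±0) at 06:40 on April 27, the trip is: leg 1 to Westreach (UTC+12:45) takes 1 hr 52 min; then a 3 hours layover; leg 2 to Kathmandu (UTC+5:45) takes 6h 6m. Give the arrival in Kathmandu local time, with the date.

Reykjavik is at UTC+0, so departure is already 06:40 UTC on Apr 27.
Add 1 hour 52 minutes leg 1 → 08:32 UTC.
Add 3 hours layover in Westreach → 11:32 UTC.
Add 6 hours 6 minutes leg 2 → 17:38 UTC.
Kathmandu is UTC+5:45, so local arrival = 17:38 + 5:45 = 23:23 on Apr 27.

23:23 on April 27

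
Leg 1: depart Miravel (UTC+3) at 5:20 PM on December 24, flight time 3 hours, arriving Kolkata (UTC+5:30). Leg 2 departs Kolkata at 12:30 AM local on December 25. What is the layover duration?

Convert departure to UTC: 5:20 PM − 3:00 = 2:20 PM UTC on Dec 24.
Add 3 hours flight time → 5:20 PM UTC.
Kolkata is UTC+5:30, so local arrival = 5:20 PM + 5:30 = 10:50 PM on Dec 24.
Layover = 12:30 AM − 10:50 PM (+1 day) = 1 hour 40 minutes.

1 hour 40 minutes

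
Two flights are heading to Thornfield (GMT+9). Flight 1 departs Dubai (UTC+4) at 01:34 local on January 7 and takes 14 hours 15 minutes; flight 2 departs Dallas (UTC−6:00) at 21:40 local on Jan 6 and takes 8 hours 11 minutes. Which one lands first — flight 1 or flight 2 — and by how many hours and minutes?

the first, by 2 minutes

Flight 1 in UTC: 01:34 − 4:00 = 21:34 on Jan 6.
+14 hours and 15 minutes → arrive 11:49 UTC on Jan 7.
Flight 2 in UTC: 21:40 + 6:00 = 03:40 on Jan 7.
+8 hours and 11 minutes → arrive 11:51 UTC on Jan 7.
Flight 1 lands earlier by 2 minutes.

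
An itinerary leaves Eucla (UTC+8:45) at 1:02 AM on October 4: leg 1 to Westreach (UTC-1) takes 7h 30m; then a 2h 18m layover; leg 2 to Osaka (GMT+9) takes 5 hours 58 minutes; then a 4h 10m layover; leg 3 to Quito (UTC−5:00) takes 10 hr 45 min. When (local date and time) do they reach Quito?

Convert departure to UTC: 1:02 AM − 8:45 = 4:17 PM UTC on Oct 3.
Add 7 hours and 30 minutes leg 1 → 11:47 PM UTC.
Add 2 hours 18 minutes layover in Westreach → 2:05 AM UTC (Oct 4).
Add 5 hours 58 minutes leg 2 → 8:03 AM UTC.
Add 4 hours 10 minutes layover in Osaka → 12:13 PM UTC.
Add 10 hours 45 minutes leg 3 → 10:58 PM UTC.
Quito is UTC−5:00, so local arrival = 10:58 PM − 5:00 = 5:58 PM on Oct 4.

5:58 PM on October 4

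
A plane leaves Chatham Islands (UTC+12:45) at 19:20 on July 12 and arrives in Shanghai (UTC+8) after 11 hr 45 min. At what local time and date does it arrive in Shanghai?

02:20 on Jul 13

Shanghai is 4:45 behind Chatham Islands.
After 11 hours and 45 minutes it is 07:05 (Jul 13) in Chatham Islands.
Shift by the zone difference: 07:05 − 4:45 = 02:20 on Jul 13 in Shanghai.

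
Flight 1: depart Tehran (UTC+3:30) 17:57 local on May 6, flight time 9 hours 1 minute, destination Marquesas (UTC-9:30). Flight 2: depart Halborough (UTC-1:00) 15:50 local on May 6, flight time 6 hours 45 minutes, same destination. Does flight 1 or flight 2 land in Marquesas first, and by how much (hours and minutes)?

Flight 1 in UTC: 17:57 − 3:30 = 14:27 on May 6.
+9 hours 1 minute → arrive 23:28 UTC on May 6.
Flight 2 in UTC: 15:50 + 1:00 = 16:50 on May 6.
+6 hours 45 minutes → arrive 23:35 UTC on May 6.
Flight 1 lands earlier by 7 minutes.

the first, by 7 minutes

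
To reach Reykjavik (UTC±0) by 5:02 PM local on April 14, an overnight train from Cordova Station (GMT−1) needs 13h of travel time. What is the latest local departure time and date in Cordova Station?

3:02 AM on Apr 14

Target arrival is already UTC: 5:02 PM on Apr 14.
Subtract 13 hours → departure 4:02 AM UTC on Apr 14.
Cordova Station is UTC−1:00: 4:02 AM − 1:00 = 3:02 AM on Apr 14.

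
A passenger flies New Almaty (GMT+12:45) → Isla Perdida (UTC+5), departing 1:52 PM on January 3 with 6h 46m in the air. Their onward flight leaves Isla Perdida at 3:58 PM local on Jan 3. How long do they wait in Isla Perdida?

Convert departure to UTC: 1:52 PM − 12:45 = 1:07 AM UTC on Jan 3.
Add 6 hours 46 minutes flight time → 7:53 AM UTC.
Isla Perdida is UTC+5:00, so local arrival = 7:53 AM + 5:00 = 12:53 PM on Jan 3.
Layover = 3:58 PM − 12:53 PM = 3 hours 5 minutes.

3 hours 5 minutes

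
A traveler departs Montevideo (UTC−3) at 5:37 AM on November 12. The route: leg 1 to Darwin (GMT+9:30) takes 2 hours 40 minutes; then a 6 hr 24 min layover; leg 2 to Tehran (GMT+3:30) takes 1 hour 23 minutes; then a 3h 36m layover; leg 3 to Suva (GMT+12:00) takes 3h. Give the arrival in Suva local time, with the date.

Convert departure to UTC: 5:37 AM + 3:00 = 8:37 AM UTC on Nov 12.
Add 2 hours 40 minutes leg 1 → 11:17 AM UTC.
Add 6 hours and 24 minutes layover in Darwin → 5:41 PM UTC.
Add 1 hour 23 minutes leg 2 → 7:04 PM UTC.
Add 3 hours 36 minutes layover in Tehran → 10:40 PM UTC.
Add 3 hours leg 3 → 1:40 AM UTC (Nov 13).
Suva is UTC+12:00, so local arrival = 1:40 AM + 12:00 = 1:40 PM on Nov 13.

1:40 PM on November 13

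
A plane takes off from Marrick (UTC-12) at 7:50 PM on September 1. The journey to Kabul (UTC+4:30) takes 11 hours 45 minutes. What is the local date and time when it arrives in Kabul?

Convert departure to UTC: 7:50 PM + 12:00 = 7:50 AM UTC on Sep 2.
Add 11 hours 45 minutes travel time → 7:35 PM UTC.
Kabul is UTC+4:30, so local arrival = 7:35 PM + 4:30 = 12:05 AM on Sep 3.

12:05 AM on Sep 3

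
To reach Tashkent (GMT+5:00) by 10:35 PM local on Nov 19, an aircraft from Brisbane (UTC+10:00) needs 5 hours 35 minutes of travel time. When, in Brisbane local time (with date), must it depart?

10:00 PM on November 19

Target arrival in UTC: 10:35 PM − 5:00 = 5:35 PM on Nov 19.
Subtract 5 hours 35 minutes → departure 12:00 PM UTC on Nov 19.
Brisbane is UTC+10:00: 12:00 PM + 10:00 = 10:00 PM on Nov 19.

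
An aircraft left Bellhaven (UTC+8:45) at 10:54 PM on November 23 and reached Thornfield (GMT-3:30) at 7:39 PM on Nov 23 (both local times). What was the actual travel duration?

Thornfield is 12:15 behind Bellhaven.
Clock-face elapsed time (ignoring zones) is −3 hours 15 minutes.
Actual elapsed = −3 hours 15 minutes + 12:15 = 9 hours.

9 hours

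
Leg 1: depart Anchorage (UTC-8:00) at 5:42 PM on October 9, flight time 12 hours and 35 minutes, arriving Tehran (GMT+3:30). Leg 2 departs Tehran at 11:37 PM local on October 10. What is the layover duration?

5 hours 50 minutes

Convert departure to UTC: 5:42 PM + 8:00 = 1:42 AM UTC on Oct 10.
Add 12 hours 35 minutes flight time → 2:17 PM UTC.
Tehran is UTC+3:30, so local arrival = 2:17 PM + 3:30 = 5:47 PM on Oct 10.
Layover = 11:37 PM − 5:47 PM = 5 hours 50 minutes.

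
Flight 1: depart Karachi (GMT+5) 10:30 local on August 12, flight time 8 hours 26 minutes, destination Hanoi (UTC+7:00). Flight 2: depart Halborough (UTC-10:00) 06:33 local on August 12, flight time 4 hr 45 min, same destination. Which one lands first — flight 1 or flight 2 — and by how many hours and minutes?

the first, by 7 hours 22 minutes

Flight 1 in UTC: 10:30 − 5:00 = 05:30 on Aug 12.
+8 hours and 26 minutes → arrive 13:56 UTC on Aug 12.
Flight 2 in UTC: 06:33 + 10:00 = 16:33 on Aug 12.
+4 hours and 45 minutes → arrive 21:18 UTC on Aug 12.
Flight 1 lands earlier by 7 hours 22 minutes.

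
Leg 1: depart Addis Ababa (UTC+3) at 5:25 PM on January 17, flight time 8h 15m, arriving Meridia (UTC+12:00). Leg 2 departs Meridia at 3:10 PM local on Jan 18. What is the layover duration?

Convert departure to UTC: 5:25 PM − 3:00 = 2:25 PM UTC on Jan 17.
Add 8 hours 15 minutes flight time → 10:40 PM UTC.
Meridia is UTC+12:00, so local arrival = 10:40 PM + 12:00 = 10:40 AM on Jan 18.
Layover = 3:10 PM − 10:40 AM = 4 hours 30 minutes.

4 hours 30 minutes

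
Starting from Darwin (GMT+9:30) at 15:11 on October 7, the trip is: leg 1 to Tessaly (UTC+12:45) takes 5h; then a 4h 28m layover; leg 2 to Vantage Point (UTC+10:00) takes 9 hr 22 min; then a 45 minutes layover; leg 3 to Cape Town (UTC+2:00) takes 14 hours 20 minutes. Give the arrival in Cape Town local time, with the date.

17:36 on Oct 8

Convert departure to UTC: 15:11 − 9:30 = 05:41 UTC on Oct 7.
Add 5 hours leg 1 → 10:41 UTC.
Add 4 hours and 28 minutes layover in Tessaly → 15:09 UTC.
Add 9 hours and 22 minutes leg 2 → 00:31 UTC (Oct 8).
Add 45 minutes layover in Vantage Point → 01:16 UTC.
Add 14 hours 20 minutes leg 3 → 15:36 UTC.
Cape Town is UTC+2:00, so local arrival = 15:36 + 2:00 = 17:36 on Oct 8.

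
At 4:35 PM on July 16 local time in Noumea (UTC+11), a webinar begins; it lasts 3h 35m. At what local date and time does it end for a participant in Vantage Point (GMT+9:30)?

Convert start to UTC: 4:35 PM − 11:00 = 5:35 AM UTC on Jul 16.
Add 3 hours and 35 minutes duration → 9:10 AM UTC.
Vantage Point is UTC+9:30, so local end time = 9:10 AM + 9:30 = 6:40 PM on Jul 16.

6:40 PM on Jul 16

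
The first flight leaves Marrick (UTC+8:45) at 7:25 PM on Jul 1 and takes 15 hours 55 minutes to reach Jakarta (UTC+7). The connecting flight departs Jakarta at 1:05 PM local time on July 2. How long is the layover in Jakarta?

Convert departure to UTC: 7:25 PM − 8:45 = 10:40 AM UTC on Jul 1.
Add 15 hours and 55 minutes flight time → 2:35 AM UTC (Jul 2).
Jakarta is UTC+7:00, so local arrival = 2:35 AM + 7:00 = 9:35 AM on Jul 2.
Layover = 1:05 PM − 9:35 AM = 3 hours 30 minutes.

3 hours 30 minutes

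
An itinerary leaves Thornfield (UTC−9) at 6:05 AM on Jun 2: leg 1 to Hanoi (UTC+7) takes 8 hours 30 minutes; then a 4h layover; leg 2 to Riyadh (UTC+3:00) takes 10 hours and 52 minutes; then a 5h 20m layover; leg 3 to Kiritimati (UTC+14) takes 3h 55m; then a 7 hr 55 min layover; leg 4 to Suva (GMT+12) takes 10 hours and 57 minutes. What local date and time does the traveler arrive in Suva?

Convert departure to UTC: 6:05 AM + 9:00 = 3:05 PM UTC on Jun 2.
Add 8 hours 30 minutes leg 1 → 11:35 PM UTC.
Add 4 hours layover in Hanoi → 3:35 AM UTC (Jun 3).
Add 10 hours and 52 minutes leg 2 → 2:27 PM UTC.
Add 5 hours 20 minutes layover in Riyadh → 7:47 PM UTC.
Add 3 hours and 55 minutes leg 3 → 11:42 PM UTC.
Add 7 hours 55 minutes layover in Kiritimati → 7:37 AM UTC (Jun 4).
Add 10 hours 57 minutes leg 4 → 6:34 PM UTC.
Suva is UTC+12:00, so local arrival = 6:34 PM + 12:00 = 6:34 AM on Jun 5.

6:34 AM on June 5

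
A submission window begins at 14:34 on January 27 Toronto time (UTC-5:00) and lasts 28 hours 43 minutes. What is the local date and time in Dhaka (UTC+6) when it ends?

06:17 on Jan 29

Convert start to UTC: 14:34 + 5:00 = 19:34 UTC on Jan 27.
Add 28 hours 43 minutes duration → 00:17 UTC (Jan 29).
Dhaka is UTC+6:00, so local end time = 00:17 + 6:00 = 06:17 on Jan 29.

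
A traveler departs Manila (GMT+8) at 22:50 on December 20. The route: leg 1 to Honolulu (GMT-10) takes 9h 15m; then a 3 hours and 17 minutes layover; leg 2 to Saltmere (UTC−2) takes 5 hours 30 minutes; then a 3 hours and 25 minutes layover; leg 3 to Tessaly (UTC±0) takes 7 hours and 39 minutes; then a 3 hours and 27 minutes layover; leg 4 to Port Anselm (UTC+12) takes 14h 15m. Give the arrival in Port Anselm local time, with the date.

01:38 on Dec 23

Convert departure to UTC: 22:50 − 8:00 = 14:50 UTC on Dec 20.
Add 9 hours 15 minutes leg 1 → 00:05 UTC (Dec 21).
Add 3 hours and 17 minutes layover in Honolulu → 03:22 UTC.
Add 5 hours 30 minutes leg 2 → 08:52 UTC.
Add 3 hours and 25 minutes layover in Saltmere → 12:17 UTC.
Add 7 hours 39 minutes leg 3 → 19:56 UTC.
Add 3 hours and 27 minutes layover in Tessaly → 23:23 UTC.
Add 14 hours 15 minutes leg 4 → 13:38 UTC (Dec 22).
Port Anselm is UTC+12:00, so local arrival = 13:38 + 12:00 = 01:38 on Dec 23.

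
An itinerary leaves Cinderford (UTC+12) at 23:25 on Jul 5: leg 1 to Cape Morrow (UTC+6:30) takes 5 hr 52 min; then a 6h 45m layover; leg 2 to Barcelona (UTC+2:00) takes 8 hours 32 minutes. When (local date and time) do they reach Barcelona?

10:34 on Jul 6

Convert departure to UTC: 23:25 − 12:00 = 11:25 UTC on Jul 5.
Add 5 hours 52 minutes leg 1 → 17:17 UTC.
Add 6 hours 45 minutes layover in Cape Morrow → 00:02 UTC (Jul 6).
Add 8 hours and 32 minutes leg 2 → 08:34 UTC.
Barcelona is UTC+2:00, so local arrival = 08:34 + 2:00 = 10:34 on Jul 6.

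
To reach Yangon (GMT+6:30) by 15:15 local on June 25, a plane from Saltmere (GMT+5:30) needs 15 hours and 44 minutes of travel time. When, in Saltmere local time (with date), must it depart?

22:31 on Jun 24

Target arrival in UTC: 15:15 − 6:30 = 08:45 on Jun 25.
Subtract 15 hours 44 minutes → departure 17:01 UTC on Jun 24.
Saltmere is UTC+5:30: 17:01 + 5:30 = 22:31 on Jun 24.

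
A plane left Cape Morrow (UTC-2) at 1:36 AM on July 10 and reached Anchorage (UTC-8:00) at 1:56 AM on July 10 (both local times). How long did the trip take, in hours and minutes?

Departure in UTC: 1:36 AM + 2:00 = 3:36 AM on Jul 10.
Arrival in UTC: 1:56 AM + 8:00 = 9:56 AM on Jul 10.
Elapsed = 9:56 AM − 3:36 AM = 6 hours 20 minutes.

6 hours 20 minutes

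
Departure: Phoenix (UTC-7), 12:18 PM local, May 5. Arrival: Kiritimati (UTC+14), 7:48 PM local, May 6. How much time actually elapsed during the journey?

10 hours 30 minutes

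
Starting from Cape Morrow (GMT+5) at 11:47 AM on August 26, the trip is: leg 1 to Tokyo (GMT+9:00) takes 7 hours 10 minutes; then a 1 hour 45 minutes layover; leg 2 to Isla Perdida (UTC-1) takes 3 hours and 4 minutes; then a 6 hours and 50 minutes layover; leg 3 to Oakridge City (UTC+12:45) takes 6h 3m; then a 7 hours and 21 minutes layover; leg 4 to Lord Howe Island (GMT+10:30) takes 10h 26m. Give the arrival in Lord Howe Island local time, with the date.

Convert departure to UTC: 11:47 AM − 5:00 = 6:47 AM UTC on Aug 26.
Add 7 hours 10 minutes leg 1 → 1:57 PM UTC.
Add 1 hour and 45 minutes layover in Tokyo → 3:42 PM UTC.
Add 3 hours 4 minutes leg 2 → 6:46 PM UTC.
Add 6 hours 50 minutes layover in Isla Perdida → 1:36 AM UTC (Aug 27).
Add 6 hours 3 minutes leg 3 → 7:39 AM UTC.
Add 7 hours 21 minutes layover in Oakridge City → 3:00 PM UTC.
Add 10 hours and 26 minutes leg 4 → 1:26 AM UTC (Aug 28).
Lord Howe Island is UTC+10:30, so local arrival = 1:26 AM + 10:30 = 11:56 AM on Aug 28.

11:56 AM on August 28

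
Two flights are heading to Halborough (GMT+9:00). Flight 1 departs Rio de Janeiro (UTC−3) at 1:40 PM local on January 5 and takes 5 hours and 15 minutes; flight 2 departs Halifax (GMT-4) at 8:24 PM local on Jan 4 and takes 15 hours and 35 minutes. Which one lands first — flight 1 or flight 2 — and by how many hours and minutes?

Flight 1 in UTC: 1:40 PM + 3:00 = 4:40 PM on Jan 5.
+5 hours and 15 minutes → arrive 9:55 PM UTC on Jan 5.
Flight 2 in UTC: 8:24 PM + 4:00 = 12:24 AM on Jan 5.
+15 hours 35 minutes → arrive 3:59 PM UTC on Jan 5.
Flight 2 lands earlier by 5 hours 56 minutes.

the second, by 5 hours 56 minutes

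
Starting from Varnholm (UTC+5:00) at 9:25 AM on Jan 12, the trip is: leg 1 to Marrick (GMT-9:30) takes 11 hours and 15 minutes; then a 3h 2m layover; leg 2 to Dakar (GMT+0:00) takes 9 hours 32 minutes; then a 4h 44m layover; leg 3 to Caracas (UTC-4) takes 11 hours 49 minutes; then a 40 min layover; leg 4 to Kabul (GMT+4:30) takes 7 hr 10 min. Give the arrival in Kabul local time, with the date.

Convert departure to UTC: 9:25 AM − 5:00 = 4:25 AM UTC on Jan 12.
Add 11 hours and 15 minutes leg 1 → 3:40 PM UTC.
Add 3 hours and 2 minutes layover in Marrick → 6:42 PM UTC.
Add 9 hours 32 minutes leg 2 → 4:14 AM UTC (Jan 13).
Add 4 hours 44 minutes layover in Dakar → 8:58 AM UTC.
Add 11 hours and 49 minutes leg 3 → 8:47 PM UTC.
Add 40 minutes layover in Caracas → 9:27 PM UTC.
Add 7 hours and 10 minutes leg 4 → 4:37 AM UTC (Jan 14).
Kabul is UTC+4:30, so local arrival = 4:37 AM + 4:30 = 9:07 AM on Jan 14.

9:07 AM on Jan 14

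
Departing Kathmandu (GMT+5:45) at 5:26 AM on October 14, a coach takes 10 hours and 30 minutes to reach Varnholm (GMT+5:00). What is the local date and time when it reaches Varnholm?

Varnholm is 0:45 behind Kathmandu.
After 10 hours and 30 minutes it is 3:56 PM in Kathmandu.
Shift by the zone difference: 3:56 PM − 0:45 = 3:11 PM on Oct 14 in Varnholm.

3:11 PM on October 14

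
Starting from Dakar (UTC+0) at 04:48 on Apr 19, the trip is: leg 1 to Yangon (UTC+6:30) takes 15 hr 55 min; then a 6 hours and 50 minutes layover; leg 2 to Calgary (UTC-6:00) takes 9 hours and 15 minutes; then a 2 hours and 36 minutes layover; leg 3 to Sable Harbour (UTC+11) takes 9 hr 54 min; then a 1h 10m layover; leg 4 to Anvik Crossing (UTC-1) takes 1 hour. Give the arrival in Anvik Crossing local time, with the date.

02:28 on April 21

Dakar is at UTC+0, so departure is already 04:48 UTC on Apr 19.
Add 15 hours 55 minutes leg 1 → 20:43 UTC.
Add 6 hours 50 minutes layover in Yangon → 03:33 UTC (Apr 20).
Add 9 hours 15 minutes leg 2 → 12:48 UTC.
Add 2 hours and 36 minutes layover in Calgary → 15:24 UTC.
Add 9 hours 54 minutes leg 3 → 01:18 UTC (Apr 21).
Add 1 hour and 10 minutes layover in Sable Harbour → 02:28 UTC.
Add 1 hour leg 4 → 03:28 UTC.
Anvik Crossing is UTC−1:00, so local arrival = 03:28 − 1:00 = 02:28 on Apr 21.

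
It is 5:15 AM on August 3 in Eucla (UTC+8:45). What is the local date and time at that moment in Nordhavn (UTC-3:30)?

In UTC: 5:15 AM − 8:45 = 8:30 PM on Aug 2.
Nordhavn is UTC−3:30: 8:30 PM − 3:30 = 5:00 PM on Aug 2.

5:00 PM on August 2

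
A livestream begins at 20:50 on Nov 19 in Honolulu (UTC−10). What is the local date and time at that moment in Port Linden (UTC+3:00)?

Port Linden is 13:00 ahead of Honolulu.
Shift by the zone difference: 20:50 + 13:00 = 09:50 on Nov 20 in Port Linden.

09:50 on November 20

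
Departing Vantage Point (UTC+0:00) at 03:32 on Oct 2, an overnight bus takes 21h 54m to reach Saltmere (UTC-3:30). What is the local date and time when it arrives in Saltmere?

21:56 on October 2

Vantage Point is at UTC+0, so departure is already 03:32 UTC on Oct 2.
Add 21 hours and 54 minutes travel time → 01:26 UTC (Oct 3).
Saltmere is UTC−3:30, so local arrival = 01:26 − 3:30 = 21:56 on Oct 2.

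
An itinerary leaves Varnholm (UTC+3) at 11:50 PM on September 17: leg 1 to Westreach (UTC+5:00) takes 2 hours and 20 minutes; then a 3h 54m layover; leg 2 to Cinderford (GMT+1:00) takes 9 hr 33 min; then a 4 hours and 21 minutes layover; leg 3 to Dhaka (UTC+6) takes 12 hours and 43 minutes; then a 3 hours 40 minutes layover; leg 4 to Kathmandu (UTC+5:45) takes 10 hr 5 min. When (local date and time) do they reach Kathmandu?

Convert departure to UTC: 11:50 PM − 3:00 = 8:50 PM UTC on Sep 17.
Add 2 hours and 20 minutes leg 1 → 11:10 PM UTC.
Add 3 hours 54 minutes layover in Westreach → 3:04 AM UTC (Sep 18).
Add 9 hours and 33 minutes leg 2 → 12:37 PM UTC.
Add 4 hours and 21 minutes layover in Cinderford → 4:58 PM UTC.
Add 12 hours 43 minutes leg 3 → 5:41 AM UTC (Sep 19).
Add 3 hours 40 minutes layover in Dhaka → 9:21 AM UTC.
Add 10 hours 5 minutes leg 4 → 7:26 PM UTC.
Kathmandu is UTC+5:45, so local arrival = 7:26 PM + 5:45 = 1:11 AM on Sep 20.

1:11 AM on September 20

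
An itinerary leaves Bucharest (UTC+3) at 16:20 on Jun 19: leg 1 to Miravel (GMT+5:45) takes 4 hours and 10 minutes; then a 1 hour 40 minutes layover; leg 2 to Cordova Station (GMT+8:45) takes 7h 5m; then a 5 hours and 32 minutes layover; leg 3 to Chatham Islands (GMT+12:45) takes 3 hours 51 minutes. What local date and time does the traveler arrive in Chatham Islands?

Convert departure to UTC: 16:20 − 3:00 = 13:20 UTC on Jun 19.
Add 4 hours and 10 minutes leg 1 → 17:30 UTC.
Add 1 hour and 40 minutes layover in Miravel → 19:10 UTC.
Add 7 hours and 5 minutes leg 2 → 02:15 UTC (Jun 20).
Add 5 hours 32 minutes layover in Cordova Station → 07:47 UTC.
Add 3 hours 51 minutes leg 3 → 11:38 UTC.
Chatham Islands is UTC+12:45, so local arrival = 11:38 + 12:45 = 00:23 on Jun 21.

00:23 on June 21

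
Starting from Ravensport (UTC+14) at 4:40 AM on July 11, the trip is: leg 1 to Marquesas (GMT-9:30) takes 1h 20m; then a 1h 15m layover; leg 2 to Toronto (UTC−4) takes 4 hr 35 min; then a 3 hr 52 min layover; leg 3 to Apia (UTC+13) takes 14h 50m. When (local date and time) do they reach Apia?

Convert departure to UTC: 4:40 AM − 14:00 = 2:40 PM UTC on Jul 10.
Add 1 hour 20 minutes leg 1 → 4:00 PM UTC.
Add 1 hour and 15 minutes layover in Marquesas → 5:15 PM UTC.
Add 4 hours 35 minutes leg 2 → 9:50 PM UTC.
Add 3 hours and 52 minutes layover in Toronto → 1:42 AM UTC (Jul 11).
Add 14 hours and 50 minutes leg 3 → 4:32 PM UTC.
Apia is UTC+13:00, so local arrival = 4:32 PM + 13:00 = 5:32 AM on Jul 12.

5:32 AM on Jul 12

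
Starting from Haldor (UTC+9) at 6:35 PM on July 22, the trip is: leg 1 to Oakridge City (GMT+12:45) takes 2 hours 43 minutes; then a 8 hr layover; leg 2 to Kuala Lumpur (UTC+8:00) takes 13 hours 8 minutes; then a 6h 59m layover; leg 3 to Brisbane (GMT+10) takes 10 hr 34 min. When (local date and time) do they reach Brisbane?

12:59 PM on July 24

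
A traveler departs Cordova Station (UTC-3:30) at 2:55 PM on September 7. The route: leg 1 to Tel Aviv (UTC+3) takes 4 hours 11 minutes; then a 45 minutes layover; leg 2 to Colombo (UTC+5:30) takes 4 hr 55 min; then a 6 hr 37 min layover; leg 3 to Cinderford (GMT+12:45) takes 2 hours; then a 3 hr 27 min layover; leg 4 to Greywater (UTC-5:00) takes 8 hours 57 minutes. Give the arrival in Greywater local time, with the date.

Convert departure to UTC: 2:55 PM + 3:30 = 6:25 PM UTC on Sep 7.
Add 4 hours 11 minutes leg 1 → 10:36 PM UTC.
Add 45 minutes layover in Tel Aviv → 11:21 PM UTC.
Add 4 hours and 55 minutes leg 2 → 4:16 AM UTC (Sep 8).
Add 6 hours 37 minutes layover in Colombo → 10:53 AM UTC.
Add 2 hours leg 3 → 12:53 PM UTC.
Add 3 hours 27 minutes layover in Cinderford → 4:20 PM UTC.
Add 8 hours 57 minutes leg 4 → 1:17 AM UTC (Sep 9).
Greywater is UTC−5:00, so local arrival = 1:17 AM − 5:00 = 8:17 PM on Sep 8.

8:17 PM on September 8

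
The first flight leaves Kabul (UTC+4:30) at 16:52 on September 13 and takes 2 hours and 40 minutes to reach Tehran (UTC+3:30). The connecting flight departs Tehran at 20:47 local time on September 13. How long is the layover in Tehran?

Convert departure to UTC: 16:52 − 4:30 = 12:22 UTC on Sep 13.
Add 2 hours 40 minutes flight time → 15:02 UTC.
Tehran is UTC+3:30, so local arrival = 15:02 + 3:30 = 18:32 on Sep 13.
Layover = 20:47 − 18:32 = 2 hours 15 minutes.

2 hours 15 minutes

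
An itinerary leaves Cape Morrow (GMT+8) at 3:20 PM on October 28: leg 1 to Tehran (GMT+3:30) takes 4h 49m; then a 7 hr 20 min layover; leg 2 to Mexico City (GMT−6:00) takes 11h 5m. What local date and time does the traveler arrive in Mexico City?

Convert departure to UTC: 3:20 PM − 8:00 = 7:20 AM UTC on Oct 28.
Add 4 hours 49 minutes leg 1 → 12:09 PM UTC.
Add 7 hours and 20 minutes layover in Tehran → 7:29 PM UTC.
Add 11 hours 5 minutes leg 2 → 6:34 AM UTC (Oct 29).
Mexico City is UTC−6:00, so local arrival = 6:34 AM − 6:00 = 12:34 AM on Oct 29.

12:34 AM on Oct 29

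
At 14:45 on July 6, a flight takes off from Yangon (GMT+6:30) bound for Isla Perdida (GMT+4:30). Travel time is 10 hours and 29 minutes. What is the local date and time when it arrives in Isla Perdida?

23:14 on July 6

Convert departure to UTC: 14:45 − 6:30 = 08:15 UTC on Jul 6.
Add 10 hours and 29 minutes travel time → 18:44 UTC.
Isla Perdida is UTC+4:30, so local arrival = 18:44 + 4:30 = 23:14 on Jul 6.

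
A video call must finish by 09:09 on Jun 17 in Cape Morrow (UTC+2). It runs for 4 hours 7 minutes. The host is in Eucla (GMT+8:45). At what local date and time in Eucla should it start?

Target end time in UTC: 09:09 − 2:00 = 07:09 on Jun 17.
Subtract 4 hours 7 minutes → start 03:02 UTC on Jun 17.
Eucla is UTC+8:45: 03:02 + 8:45 = 11:47 on Jun 17.

11:47 on June 17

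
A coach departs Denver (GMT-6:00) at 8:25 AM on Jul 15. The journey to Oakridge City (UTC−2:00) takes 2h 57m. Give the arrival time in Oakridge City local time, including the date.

Convert departure to UTC: 8:25 AM + 6:00 = 2:25 PM UTC on Jul 15.
Add 2 hours and 57 minutes travel time → 5:22 PM UTC.
Oakridge City is UTC−2:00, so local arrival = 5:22 PM − 2:00 = 3:22 PM on Jul 15.

3:22 PM on July 15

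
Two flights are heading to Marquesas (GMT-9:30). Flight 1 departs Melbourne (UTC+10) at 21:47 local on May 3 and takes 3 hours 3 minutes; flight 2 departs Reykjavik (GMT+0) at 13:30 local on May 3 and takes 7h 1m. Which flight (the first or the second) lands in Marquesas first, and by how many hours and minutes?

Flight 1 in UTC: 21:47 − 10:00 = 11:47 on May 3.
+3 hours and 3 minutes → arrive 14:50 UTC on May 3.
Flight 2 departs at 13:30 UTC (May 3).
+7 hours 1 minute → arrive 20:31 UTC on May 3.
Flight 1 lands earlier by 5 hours 41 minutes.

the first, by 5 hours 41 minutes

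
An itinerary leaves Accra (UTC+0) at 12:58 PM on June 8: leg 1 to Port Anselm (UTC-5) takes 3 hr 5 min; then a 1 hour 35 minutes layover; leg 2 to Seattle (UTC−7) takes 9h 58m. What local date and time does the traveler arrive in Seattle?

8:36 PM on June 8

Accra is at UTC+0, so departure is already 12:58 PM UTC on Jun 8.
Add 3 hours 5 minutes leg 1 → 4:03 PM UTC.
Add 1 hour 35 minutes layover in Port Anselm → 5:38 PM UTC.
Add 9 hours 58 minutes leg 2 → 3:36 AM UTC (Jun 9).
Seattle is UTC−7:00, so local arrival = 3:36 AM − 7:00 = 8:36 PM on Jun 8.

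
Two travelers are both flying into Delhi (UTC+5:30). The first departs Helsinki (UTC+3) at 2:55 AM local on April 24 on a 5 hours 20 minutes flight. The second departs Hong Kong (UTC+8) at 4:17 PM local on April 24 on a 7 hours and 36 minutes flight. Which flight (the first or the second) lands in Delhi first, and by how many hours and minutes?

Flight 1 in UTC: 2:55 AM − 3:00 = 11:55 PM on Apr 23.
+5 hours 20 minutes → arrive 5:15 AM UTC on Apr 24.
Flight 2 in UTC: 4:17 PM − 8:00 = 8:17 AM on Apr 24.
+7 hours 36 minutes → arrive 3:53 PM UTC on Apr 24.
Flight 1 lands earlier by 10 hours 38 minutes.

the first, by 10 hours 38 minutes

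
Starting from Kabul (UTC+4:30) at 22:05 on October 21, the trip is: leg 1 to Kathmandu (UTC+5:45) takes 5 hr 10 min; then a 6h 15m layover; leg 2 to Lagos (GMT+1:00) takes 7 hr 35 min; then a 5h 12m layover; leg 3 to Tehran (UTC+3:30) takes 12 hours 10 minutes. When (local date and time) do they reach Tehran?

09:27 on October 23

Convert departure to UTC: 22:05 − 4:30 = 17:35 UTC on Oct 21.
Add 5 hours 10 minutes leg 1 → 22:45 UTC.
Add 6 hours and 15 minutes layover in Kathmandu → 05:00 UTC (Oct 22).
Add 7 hours 35 minutes leg 2 → 12:35 UTC.
Add 5 hours and 12 minutes layover in Lagos → 17:47 UTC.
Add 12 hours and 10 minutes leg 3 → 05:57 UTC (Oct 23).
Tehran is UTC+3:30, so local arrival = 05:57 + 3:30 = 09:27 on Oct 23.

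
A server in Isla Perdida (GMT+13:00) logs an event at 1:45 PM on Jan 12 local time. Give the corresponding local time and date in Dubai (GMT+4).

Dubai is 9:00 behind Isla Perdida.
Shift by the zone difference: 1:45 PM − 9:00 = 4:45 AM on Jan 12 in Dubai.

4:45 AM on January 12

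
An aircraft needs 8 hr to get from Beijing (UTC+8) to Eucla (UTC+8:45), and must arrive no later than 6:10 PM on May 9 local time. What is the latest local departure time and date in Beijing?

9:25 AM on May 9

Target arrival in UTC: 6:10 PM − 8:45 = 9:25 AM on May 9.
Subtract 8 hours → departure 1:25 AM UTC on May 9.
Beijing is UTC+8:00: 1:25 AM + 8:00 = 9:25 AM on May 9.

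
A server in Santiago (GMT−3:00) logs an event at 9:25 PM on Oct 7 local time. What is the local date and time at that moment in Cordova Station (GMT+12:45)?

In UTC: 9:25 PM + 3:00 = 12:25 AM on Oct 8.
Cordova Station is UTC+12:45: 12:25 AM + 12:45 = 1:10 PM on Oct 8.

1:10 PM on October 8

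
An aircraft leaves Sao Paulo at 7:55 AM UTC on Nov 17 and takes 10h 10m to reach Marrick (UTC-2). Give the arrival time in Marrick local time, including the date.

Departure is given in UTC: 7:55 AM on Nov 17.
Add 10 hours and 10 minutes → 6:05 PM UTC.
Marrick is UTC−2:00: 6:05 PM − 2:00 = 4:05 PM on Nov 17.

4:05 PM on November 17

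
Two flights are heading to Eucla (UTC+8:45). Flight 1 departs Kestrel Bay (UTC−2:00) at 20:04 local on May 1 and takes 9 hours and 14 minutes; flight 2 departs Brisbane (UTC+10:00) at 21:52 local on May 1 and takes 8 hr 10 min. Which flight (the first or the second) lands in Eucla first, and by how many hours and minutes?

the second, by 11 hours 16 minutes

Flight 1 in UTC: 20:04 + 2:00 = 22:04 on May 1.
+9 hours 14 minutes → arrive 07:18 UTC on May 2.
Flight 2 in UTC: 21:52 − 10:00 = 11:52 on May 1.
+8 hours 10 minutes → arrive 20:02 UTC on May 1.
Flight 2 lands earlier by 11 hours 16 minutes.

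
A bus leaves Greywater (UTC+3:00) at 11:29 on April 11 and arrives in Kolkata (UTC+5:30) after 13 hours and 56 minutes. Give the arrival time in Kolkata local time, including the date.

Convert departure to UTC: 11:29 − 3:00 = 08:29 UTC on Apr 11.
Add 13 hours and 56 minutes travel time → 22:25 UTC.
Kolkata is UTC+5:30, so local arrival = 22:25 + 5:30 = 03:55 on Apr 12.

03:55 on April 12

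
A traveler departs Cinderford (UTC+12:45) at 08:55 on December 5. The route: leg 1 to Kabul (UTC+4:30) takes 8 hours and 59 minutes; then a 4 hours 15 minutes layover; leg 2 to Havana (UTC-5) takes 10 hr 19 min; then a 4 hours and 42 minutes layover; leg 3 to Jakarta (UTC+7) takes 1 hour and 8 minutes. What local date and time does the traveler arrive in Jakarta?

Convert departure to UTC: 08:55 − 12:45 = 20:10 UTC on Dec 4.
Add 8 hours and 59 minutes leg 1 → 05:09 UTC (Dec 5).
Add 4 hours 15 minutes layover in Kabul → 09:24 UTC.
Add 10 hours and 19 minutes leg 2 → 19:43 UTC.
Add 4 hours 42 minutes layover in Havana → 00:25 UTC (Dec 6).
Add 1 hour 8 minutes leg 3 → 01:33 UTC.
Jakarta is UTC+7:00, so local arrival = 01:33 + 7:00 = 08:33 on Dec 6.

08:33 on December 6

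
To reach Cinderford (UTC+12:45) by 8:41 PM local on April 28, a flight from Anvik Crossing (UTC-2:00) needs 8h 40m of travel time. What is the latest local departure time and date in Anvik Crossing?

Target arrival in UTC: 8:41 PM − 12:45 = 7:56 AM on Apr 28.
Subtract 8 hours 40 minutes → departure 11:16 PM UTC on Apr 27.
Anvik Crossing is UTC−2:00: 11:16 PM − 2:00 = 9:16 PM on Apr 27.

9:16 PM on April 27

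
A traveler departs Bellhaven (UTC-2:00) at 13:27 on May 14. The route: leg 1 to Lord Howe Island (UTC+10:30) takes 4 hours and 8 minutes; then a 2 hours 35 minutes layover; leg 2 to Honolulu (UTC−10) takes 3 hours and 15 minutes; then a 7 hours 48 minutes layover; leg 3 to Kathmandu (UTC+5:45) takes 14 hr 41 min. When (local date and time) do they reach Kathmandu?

Convert departure to UTC: 13:27 + 2:00 = 15:27 UTC on May 14.
Add 4 hours and 8 minutes leg 1 → 19:35 UTC.
Add 2 hours and 35 minutes layover in Lord Howe Island → 22:10 UTC.
Add 3 hours and 15 minutes leg 2 → 01:25 UTC (May 15).
Add 7 hours and 48 minutes layover in Honolulu → 09:13 UTC.
Add 14 hours and 41 minutes leg 3 → 23:54 UTC.
Kathmandu is UTC+5:45, so local arrival = 23:54 + 5:45 = 05:39 on May 16.

05:39 on May 16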